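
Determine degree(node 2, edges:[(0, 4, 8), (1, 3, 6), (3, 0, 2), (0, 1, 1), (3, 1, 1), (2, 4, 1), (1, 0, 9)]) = incident: (2,4)
= 1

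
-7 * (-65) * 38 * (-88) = -1521520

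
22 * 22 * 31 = 15004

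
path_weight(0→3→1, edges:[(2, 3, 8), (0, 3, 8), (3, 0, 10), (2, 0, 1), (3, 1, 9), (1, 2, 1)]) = w(0→3)=8 + w(3→1)=9
= 17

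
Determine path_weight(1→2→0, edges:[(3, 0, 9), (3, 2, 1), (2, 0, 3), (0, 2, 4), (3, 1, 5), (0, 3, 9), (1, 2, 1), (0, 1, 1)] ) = 4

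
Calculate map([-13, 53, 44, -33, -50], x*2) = [-26, 106, 88, -66, -100]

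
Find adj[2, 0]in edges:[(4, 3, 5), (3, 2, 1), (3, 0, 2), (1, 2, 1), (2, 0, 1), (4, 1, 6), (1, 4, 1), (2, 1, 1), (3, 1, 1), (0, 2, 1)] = 1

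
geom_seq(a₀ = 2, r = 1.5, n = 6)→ [2.0, 3.0, 4.5, 6.75, 10.125, 15.1875]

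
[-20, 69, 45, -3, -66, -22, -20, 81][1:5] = [69, 45, -3, -66]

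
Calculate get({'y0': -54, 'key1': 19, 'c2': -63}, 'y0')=-54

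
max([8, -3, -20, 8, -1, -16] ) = 8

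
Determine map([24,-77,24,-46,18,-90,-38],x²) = (24)²=576, (-77)²=5929, (24)²=576, (-46)²=2116, (18)²=324, (-90)²=8100, (-38)²=1444
= [576, 5929, 576, 2116, 324, 8100, 1444]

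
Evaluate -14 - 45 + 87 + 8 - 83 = -47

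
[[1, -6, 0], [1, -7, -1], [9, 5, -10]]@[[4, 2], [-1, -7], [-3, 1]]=[[10, 44], [14, 50], [61, -27]]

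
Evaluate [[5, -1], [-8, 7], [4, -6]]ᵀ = [[5, -8, 4], [-1, 7, -6]]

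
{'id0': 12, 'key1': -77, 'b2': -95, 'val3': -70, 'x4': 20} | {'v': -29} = {'id0': 12, 'key1': -77, 'b2': -95, 'val3': -70, 'x4': 20, 'v': -29}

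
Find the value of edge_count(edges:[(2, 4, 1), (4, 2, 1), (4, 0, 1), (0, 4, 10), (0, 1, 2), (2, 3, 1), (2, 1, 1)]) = 7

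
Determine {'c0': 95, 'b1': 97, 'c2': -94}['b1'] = 97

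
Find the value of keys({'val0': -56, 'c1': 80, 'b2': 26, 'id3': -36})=['val0', 'c1', 'b2', 'id3']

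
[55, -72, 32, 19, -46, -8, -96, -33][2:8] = [32, 19, -46, -8, -96, -33]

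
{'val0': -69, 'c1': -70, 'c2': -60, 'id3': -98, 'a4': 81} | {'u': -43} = {'val0': -69, 'c1': -70, 'c2': -60, 'id3': -98, 'a4': 81, 'u': -43}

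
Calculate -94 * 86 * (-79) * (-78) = -49813608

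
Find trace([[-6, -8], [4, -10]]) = diagonal: (-6) + (-10)
= -16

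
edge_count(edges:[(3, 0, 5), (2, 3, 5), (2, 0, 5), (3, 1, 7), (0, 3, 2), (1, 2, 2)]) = 6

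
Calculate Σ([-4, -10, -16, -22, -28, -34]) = -114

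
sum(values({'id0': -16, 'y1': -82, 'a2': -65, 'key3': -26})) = -189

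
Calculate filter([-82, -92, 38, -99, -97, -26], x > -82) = [38, -26]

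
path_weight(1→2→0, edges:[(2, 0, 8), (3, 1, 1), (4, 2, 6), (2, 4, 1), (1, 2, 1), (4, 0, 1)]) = w(1→2)=1 + w(2→0)=8
= 9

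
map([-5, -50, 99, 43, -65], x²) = [25, 2500, 9801, 1849, 4225]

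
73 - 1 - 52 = 20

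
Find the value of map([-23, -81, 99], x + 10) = [-13, -71, 109]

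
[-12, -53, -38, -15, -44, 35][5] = 35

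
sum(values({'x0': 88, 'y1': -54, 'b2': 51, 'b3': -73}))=88 + (-54) + 51 + (-73)
= 12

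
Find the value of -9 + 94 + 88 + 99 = 272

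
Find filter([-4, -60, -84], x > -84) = keep x where x > -84: -4✓, -60✓, -84✗
= [-4, -60]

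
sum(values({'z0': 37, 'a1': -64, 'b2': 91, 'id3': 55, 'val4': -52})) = 67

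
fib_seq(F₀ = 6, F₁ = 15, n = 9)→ F_2 = F_1 + F_0 = 21
F_3 = F_2 + F_1 = 36
F_4 = F_3 + F_2 = 57
...
= [6, 15, 21, 36, 57, 93, 150, 243, 393]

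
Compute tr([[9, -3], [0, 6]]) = diagonal: 9 + 6
= 15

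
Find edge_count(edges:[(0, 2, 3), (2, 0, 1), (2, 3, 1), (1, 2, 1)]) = 4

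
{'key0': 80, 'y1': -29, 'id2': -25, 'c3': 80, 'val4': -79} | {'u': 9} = {'key0': 80, 'y1': -29, 'id2': -25, 'c3': 80, 'val4': -79, 'u': 9}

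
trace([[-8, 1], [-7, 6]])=-2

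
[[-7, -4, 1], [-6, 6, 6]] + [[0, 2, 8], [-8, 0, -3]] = [[-7, -2, 9], [-14, 6, 3]]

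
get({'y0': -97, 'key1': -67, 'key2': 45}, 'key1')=-67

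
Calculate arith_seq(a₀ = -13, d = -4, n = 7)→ a_0 = -13 + 0*-4 = -13
a_1 = -13 + 1*-4 = -17
a_2 = -13 + 2*-4 = -21
...
= [-13, -17, -21, -25, -29, -33, -37]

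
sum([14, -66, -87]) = 14 + (-66) + (-87)
= -139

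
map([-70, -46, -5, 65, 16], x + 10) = -70+10=-60, -46+10=-36, -5+10=5, 65+10=75, 16+10=26
= [-60, -36, 5, 75, 26]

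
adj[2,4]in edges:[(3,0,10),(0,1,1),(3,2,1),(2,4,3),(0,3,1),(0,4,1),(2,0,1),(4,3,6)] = 3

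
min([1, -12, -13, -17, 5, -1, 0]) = -17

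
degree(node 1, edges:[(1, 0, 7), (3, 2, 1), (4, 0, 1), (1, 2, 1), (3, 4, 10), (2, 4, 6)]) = 2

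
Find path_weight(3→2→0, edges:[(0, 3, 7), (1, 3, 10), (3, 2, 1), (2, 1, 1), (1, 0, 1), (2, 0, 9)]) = 10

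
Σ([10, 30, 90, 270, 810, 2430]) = 3640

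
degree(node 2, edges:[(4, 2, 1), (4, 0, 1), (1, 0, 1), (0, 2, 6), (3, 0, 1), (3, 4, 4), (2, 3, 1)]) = 3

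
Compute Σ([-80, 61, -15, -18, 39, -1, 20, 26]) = 32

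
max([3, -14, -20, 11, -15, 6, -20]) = 11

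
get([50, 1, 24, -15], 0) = 50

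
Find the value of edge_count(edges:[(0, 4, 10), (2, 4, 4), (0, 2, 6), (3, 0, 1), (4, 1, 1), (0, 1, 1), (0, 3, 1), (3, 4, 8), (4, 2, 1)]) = 9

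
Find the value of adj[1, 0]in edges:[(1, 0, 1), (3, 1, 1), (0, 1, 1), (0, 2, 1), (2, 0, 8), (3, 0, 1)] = 1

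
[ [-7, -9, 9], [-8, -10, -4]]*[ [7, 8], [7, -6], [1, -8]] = [[-103, -74], [-130, 28]]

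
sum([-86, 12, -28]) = (-86) + 12 + (-28)
= -102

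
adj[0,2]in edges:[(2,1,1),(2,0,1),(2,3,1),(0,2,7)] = 7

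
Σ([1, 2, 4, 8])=15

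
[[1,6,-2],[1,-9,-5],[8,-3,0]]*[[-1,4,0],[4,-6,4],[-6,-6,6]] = [[35, -20, 12], [-7, 88, -66], [-20, 50, -12]]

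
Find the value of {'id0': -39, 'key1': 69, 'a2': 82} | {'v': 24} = {'id0': -39, 'key1': 69, 'a2': 82, 'v': 24}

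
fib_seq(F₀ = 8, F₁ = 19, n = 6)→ [8, 19, 27, 46, 73, 119]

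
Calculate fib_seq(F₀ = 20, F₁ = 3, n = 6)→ [20, 3, 23, 26, 49, 75]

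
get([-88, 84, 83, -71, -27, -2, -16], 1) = 84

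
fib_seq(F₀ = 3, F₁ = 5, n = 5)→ [3, 5, 8, 13, 21]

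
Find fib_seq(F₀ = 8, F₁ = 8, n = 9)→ [8, 8, 16, 24, 40, 64, 104, 168, 272]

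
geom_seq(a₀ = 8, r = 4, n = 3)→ a_0 = 8*4^0 = 8
a_1 = 8*4^1 = 32
a_2 = 8*4^2 = 128
= [8, 32, 128]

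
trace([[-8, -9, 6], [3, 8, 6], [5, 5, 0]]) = diagonal: (-8) + 8 + 0
= 0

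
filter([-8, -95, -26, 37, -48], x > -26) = keep x where x > -26: -8✓, -95✗, -26✗, 37✓, -48✗
= [-8, 37]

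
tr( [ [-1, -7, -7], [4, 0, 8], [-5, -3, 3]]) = 2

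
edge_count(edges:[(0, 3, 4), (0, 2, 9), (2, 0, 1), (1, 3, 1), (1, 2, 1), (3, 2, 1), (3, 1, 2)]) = 7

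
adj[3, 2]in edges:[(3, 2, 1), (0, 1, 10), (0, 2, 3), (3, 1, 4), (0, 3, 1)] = 1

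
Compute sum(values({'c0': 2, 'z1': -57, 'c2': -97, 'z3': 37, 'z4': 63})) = 2 + (-57) + (-97) + 37 + 63
= -52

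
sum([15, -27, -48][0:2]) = -12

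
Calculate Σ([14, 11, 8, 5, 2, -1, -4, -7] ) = 14 + 11 + 8 + 5 + 2 + (-1) + (-4) + (-7)
= 28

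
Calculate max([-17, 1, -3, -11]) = 1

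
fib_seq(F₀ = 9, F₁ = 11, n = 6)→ [9, 11, 20, 31, 51, 82]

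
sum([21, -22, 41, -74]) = -34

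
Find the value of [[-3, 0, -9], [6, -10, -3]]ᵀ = [[-3, 6], [0, -10], [-9, -3]]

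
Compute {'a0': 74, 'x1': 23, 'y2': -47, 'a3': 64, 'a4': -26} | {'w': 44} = {'a0': 74, 'x1': 23, 'y2': -47, 'a3': 64, 'a4': -26, 'w': 44}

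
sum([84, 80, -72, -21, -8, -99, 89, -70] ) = -17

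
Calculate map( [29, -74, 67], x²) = [841, 5476, 4489]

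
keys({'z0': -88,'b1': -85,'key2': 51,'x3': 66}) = ['z0', 'b1', 'key2', 'x3']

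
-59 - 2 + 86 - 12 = 13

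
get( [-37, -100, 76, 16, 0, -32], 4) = 0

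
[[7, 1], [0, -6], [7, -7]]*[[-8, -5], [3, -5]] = C[0][0] = (7)*(-8) + (1)*(3) = -53
C[0][1] = (7)*(-5) + (1)*(-5) = -40
C[1][0] = (0)*(-8) + (-6)*(3) = -18
C[1][1] = (0)*(-5) + (-6)*(-5) = 30
C[2][0] = (7)*(-8) + (-7)*(3) = -77
C[2][1] = (7)*(-5) + (-7)*(-5) = 0
= [[-53, -40], [-18, 30], [-77, 0]]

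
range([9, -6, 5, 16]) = 22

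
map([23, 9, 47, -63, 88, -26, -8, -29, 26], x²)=[529, 81, 2209, 3969, 7744, 676, 64, 841, 676]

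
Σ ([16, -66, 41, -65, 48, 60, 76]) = 16 + (-66) + 41 + (-65) + 48 + 60 + 76
= 110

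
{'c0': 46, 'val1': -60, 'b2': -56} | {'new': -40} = {'c0': 46, 'val1': -60, 'b2': -56, 'new': -40}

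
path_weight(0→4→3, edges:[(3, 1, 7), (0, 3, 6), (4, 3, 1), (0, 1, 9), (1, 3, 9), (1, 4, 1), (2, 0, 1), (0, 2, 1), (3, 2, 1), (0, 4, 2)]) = 3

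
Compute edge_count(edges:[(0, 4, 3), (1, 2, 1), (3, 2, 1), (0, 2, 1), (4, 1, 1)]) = 5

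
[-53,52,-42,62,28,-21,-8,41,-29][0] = -53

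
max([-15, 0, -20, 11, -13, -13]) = 11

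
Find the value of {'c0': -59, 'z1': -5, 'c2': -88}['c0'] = -59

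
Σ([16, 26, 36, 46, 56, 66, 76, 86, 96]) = 504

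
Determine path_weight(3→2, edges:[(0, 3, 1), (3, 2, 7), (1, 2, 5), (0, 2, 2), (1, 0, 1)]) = 7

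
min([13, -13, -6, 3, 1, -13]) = -13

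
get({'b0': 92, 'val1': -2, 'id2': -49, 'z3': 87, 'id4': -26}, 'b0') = 92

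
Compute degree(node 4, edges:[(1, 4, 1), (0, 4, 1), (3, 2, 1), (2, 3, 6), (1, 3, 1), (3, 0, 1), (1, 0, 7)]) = incident: (1,4), (0,4)
= 2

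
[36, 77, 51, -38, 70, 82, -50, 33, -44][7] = 33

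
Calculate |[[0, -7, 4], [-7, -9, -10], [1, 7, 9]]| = (1)*(0)*det([[-9, -10], [7, 9]]) + (-1)*(-7)*det([[-7, -10], [1, 9]]) + (1)*(4)*det([[-7, -9], [1, 7]])
= 0 + -371 + -160
= -531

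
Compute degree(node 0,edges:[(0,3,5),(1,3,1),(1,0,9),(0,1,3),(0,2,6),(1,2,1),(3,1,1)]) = incident: (0,3), (1,0), (0,1), (0,2)
= 4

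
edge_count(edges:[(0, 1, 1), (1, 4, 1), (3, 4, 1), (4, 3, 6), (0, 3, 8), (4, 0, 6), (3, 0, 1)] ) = 7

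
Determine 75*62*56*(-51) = -13280400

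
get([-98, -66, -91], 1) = -66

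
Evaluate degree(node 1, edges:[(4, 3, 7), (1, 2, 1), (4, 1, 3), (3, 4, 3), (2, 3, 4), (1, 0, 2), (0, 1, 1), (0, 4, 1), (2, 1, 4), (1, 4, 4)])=6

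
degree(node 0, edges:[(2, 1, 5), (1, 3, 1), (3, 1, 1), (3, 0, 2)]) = incident: (3,0)
= 1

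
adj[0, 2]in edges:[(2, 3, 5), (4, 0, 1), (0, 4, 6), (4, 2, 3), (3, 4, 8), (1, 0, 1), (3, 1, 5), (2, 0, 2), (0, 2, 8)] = 8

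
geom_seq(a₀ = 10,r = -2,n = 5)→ [10, -20, 40, -80, 160]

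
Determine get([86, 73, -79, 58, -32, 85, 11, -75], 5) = 85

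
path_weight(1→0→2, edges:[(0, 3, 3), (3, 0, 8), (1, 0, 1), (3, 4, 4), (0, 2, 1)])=w(1→0)=1 + w(0→2)=1
= 2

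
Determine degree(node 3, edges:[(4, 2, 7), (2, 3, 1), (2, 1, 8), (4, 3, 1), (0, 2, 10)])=2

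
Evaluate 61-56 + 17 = 22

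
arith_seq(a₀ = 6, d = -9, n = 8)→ a_0 = 6 + 0*-9 = 6
a_1 = 6 + 1*-9 = -3
a_2 = 6 + 2*-9 = -12
...
= [6, -3, -12, -21, -30, -39, -48, -57]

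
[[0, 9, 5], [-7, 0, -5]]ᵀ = [[0, -7], [9, 0], [5, -5]]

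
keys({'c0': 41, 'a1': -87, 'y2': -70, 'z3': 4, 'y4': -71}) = ['c0', 'a1', 'y2', 'z3', 'y4']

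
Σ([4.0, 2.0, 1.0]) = 4.0 + 2.0 + 1.0
= 7.0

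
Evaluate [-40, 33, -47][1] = 33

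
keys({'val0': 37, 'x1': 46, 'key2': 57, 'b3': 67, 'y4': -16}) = ['val0', 'x1', 'key2', 'b3', 'y4']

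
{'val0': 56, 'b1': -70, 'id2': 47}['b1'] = -70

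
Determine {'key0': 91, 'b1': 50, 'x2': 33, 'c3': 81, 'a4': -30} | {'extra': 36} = {'key0': 91, 'b1': 50, 'x2': 33, 'c3': 81, 'a4': -30, 'extra': 36}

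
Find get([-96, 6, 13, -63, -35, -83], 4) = -35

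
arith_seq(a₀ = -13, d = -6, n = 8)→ [-13, -19, -25, -31, -37, -43, -49, -55]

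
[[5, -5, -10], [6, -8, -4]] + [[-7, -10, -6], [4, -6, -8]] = [[-2, -15, -16], [10, -14, -12]]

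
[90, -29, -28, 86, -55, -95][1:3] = [-29, -28]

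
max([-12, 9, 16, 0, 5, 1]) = 16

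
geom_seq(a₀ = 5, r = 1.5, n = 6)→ [5.0, 7.5, 11.25, 16.875, 25.3125, 37.96875]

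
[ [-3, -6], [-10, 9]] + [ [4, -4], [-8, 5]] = [[1, -10], [-18, 14]]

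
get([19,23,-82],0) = 19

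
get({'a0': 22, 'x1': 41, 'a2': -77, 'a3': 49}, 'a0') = 22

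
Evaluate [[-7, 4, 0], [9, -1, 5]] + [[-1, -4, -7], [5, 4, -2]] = [[-8, 0, -7], [14, 3, 3]]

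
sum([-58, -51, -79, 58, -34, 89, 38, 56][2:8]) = slice → [-79, 58, -34, 89, 38, 56]
(-79) + 58 + (-34) + 89 + 38 + 56
= 128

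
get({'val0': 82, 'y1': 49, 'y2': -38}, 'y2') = -38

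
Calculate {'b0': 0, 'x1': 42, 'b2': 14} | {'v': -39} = {'b0': 0, 'x1': 42, 'b2': 14, 'v': -39}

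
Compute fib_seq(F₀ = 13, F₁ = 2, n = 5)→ F_2 = F_1 + F_0 = 15
F_3 = F_2 + F_1 = 17
F_4 = F_3 + F_2 = 32
= [13, 2, 15, 17, 32]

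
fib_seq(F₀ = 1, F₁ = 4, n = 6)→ F_2 = F_1 + F_0 = 5
F_3 = F_2 + F_1 = 9
F_4 = F_3 + F_2 = 14
...
= [1, 4, 5, 9, 14, 23]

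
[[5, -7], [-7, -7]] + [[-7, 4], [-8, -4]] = [[-2, -3], [-15, -11]]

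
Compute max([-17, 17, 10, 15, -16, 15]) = 17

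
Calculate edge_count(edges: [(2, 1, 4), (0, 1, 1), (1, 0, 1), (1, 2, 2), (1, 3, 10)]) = 5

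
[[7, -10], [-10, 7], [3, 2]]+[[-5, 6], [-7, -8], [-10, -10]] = [[2, -4], [-17, -1], [-7, -8]]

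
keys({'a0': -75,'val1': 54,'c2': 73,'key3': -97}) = ['a0', 'val1', 'c2', 'key3']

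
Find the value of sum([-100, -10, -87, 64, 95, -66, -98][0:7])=-202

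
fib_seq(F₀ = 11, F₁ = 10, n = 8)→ F_2 = F_1 + F_0 = 21
F_3 = F_2 + F_1 = 31
F_4 = F_3 + F_2 = 52
...
= [11, 10, 21, 31, 52, 83, 135, 218]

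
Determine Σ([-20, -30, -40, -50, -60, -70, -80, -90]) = (-20) + (-30) + (-40) + (-50) + (-60) + (-70) + (-80) + (-90)
= -440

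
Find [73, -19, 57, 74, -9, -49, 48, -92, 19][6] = 48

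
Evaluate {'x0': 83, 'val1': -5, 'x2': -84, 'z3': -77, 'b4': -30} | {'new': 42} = {'x0': 83, 'val1': -5, 'x2': -84, 'z3': -77, 'b4': -30, 'new': 42}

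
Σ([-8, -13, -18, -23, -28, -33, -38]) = (-8) + (-13) + (-18) + (-23) + (-28) + (-33) + (-38)
= -161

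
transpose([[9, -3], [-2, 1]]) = [[9, -2], [-3, 1]]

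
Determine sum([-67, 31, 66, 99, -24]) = (-67) + 31 + 66 + 99 + (-24)
= 105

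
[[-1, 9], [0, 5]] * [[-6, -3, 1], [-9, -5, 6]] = C[0][0] = (-1)*(-6) + (9)*(-9) = -75
C[0][1] = (-1)*(-3) + (9)*(-5) = -42
C[0][2] = (-1)*(1) + (9)*(6) = 53
C[1][0] = (0)*(-6) + (5)*(-9) = -45
C[1][1] = (0)*(-3) + (5)*(-5) = -25
C[1][2] = (0)*(1) + (5)*(6) = 30
= [[-75, -42, 53], [-45, -25, 30]]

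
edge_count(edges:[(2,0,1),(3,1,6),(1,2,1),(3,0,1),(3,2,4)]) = 5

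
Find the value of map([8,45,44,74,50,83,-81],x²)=[64, 2025, 1936, 5476, 2500, 6889, 6561]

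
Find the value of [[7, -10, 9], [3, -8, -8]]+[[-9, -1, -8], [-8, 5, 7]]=[[-2, -11, 1], [-5, -3, -1]]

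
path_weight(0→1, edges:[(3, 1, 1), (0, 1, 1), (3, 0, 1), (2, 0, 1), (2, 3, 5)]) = w(0→1)=1
= 1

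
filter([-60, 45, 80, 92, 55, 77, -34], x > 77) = keep x where x > 77: -60✗, 45✗, 80✓, 92✓, 55✗, 77✗, -34✗
= [80, 92]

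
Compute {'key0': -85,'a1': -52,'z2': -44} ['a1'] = -52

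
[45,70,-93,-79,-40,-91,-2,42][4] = -40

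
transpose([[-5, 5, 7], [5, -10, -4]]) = [[-5, 5], [5, -10], [7, -4]]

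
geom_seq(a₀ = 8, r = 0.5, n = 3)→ a_0 = 8*0.5^0 = 8.0
a_1 = 8*0.5^1 = 4.0
a_2 = 8*0.5^2 = 2.0
= [8.0, 4.0, 2.0]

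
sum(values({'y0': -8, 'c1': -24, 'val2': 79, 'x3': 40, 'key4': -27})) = 60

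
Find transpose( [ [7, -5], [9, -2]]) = [[7, 9], [-5, -2]]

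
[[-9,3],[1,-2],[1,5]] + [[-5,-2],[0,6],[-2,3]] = [[-14, 1], [1, 4], [-1, 8]]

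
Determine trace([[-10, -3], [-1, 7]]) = diagonal: (-10) + 7
= -3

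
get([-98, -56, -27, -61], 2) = -27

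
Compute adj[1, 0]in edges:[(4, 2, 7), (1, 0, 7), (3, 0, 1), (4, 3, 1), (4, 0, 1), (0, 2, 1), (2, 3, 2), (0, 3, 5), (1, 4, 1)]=7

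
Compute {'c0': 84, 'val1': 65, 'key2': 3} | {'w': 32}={'c0': 84, 'val1': 65, 'key2': 3, 'w': 32}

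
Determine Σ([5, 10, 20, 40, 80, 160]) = 5 + 10 + 20 + 40 + 80 + 160
= 315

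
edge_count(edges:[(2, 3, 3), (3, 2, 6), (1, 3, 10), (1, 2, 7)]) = 4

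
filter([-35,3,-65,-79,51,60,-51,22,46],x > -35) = [3, 51, 60, 22, 46]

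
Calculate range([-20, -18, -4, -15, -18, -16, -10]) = 16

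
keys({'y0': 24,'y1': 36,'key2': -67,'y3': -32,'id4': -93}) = ['y0', 'y1', 'key2', 'y3', 'id4']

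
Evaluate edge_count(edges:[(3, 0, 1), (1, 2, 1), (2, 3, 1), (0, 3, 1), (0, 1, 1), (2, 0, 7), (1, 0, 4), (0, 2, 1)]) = 8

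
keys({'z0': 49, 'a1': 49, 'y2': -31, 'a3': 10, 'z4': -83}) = ['z0', 'a1', 'y2', 'a3', 'z4']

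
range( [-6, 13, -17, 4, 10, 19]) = 36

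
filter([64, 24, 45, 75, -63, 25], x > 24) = [64, 45, 75, 25]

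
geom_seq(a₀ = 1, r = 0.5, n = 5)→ a_0 = 1*0.5^0 = 1.0
a_1 = 1*0.5^1 = 0.5
a_2 = 1*0.5^2 = 0.25
...
= [1.0, 0.5, 0.25, 0.125, 0.0625]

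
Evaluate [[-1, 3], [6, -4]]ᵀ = [[-1, 6], [3, -4]]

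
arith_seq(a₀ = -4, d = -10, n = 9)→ [-4, -14, -24, -34, -44, -54, -64, -74, -84]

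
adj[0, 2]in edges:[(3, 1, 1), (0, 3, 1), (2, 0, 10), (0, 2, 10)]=10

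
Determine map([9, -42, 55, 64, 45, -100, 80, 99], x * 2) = 9*2=18, -42*2=-84, 55*2=110, 64*2=128, 45*2=90, -100*2=-200, 80*2=160, 99*2=198
= [18, -84, 110, 128, 90, -200, 160, 198]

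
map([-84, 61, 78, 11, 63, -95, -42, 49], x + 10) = [-74, 71, 88, 21, 73, -85, -32, 59]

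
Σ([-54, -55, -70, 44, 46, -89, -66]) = -244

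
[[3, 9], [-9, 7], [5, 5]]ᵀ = [[3, -9, 5], [9, 7, 5]]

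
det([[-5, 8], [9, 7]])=-107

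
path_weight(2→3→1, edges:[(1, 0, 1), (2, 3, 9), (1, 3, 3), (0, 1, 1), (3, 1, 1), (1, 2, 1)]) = w(2→3)=9 + w(3→1)=1
= 10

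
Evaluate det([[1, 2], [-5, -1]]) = (1)*(-1) - (2)*(-5)
= 9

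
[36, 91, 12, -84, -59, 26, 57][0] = 36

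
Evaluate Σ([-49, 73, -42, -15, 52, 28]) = (-49) + 73 + (-42) + (-15) + 52 + 28
= 47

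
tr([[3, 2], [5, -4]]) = diagonal: 3 + (-4)
= -1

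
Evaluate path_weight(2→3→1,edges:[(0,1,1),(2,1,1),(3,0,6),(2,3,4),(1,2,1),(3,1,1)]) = 5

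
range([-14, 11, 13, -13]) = 27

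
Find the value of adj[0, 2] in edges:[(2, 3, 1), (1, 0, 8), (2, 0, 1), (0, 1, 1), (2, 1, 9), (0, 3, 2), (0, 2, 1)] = 1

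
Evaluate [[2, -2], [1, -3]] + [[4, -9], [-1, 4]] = [[6, -11], [0, 1]]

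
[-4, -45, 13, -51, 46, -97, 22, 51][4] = 46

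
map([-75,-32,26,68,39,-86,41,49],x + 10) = -75+10=-65, -32+10=-22, 26+10=36, 68+10=78, 39+10=49, -86+10=-76, 41+10=51, 49+10=59
= [-65, -22, 36, 78, 49, -76, 51, 59]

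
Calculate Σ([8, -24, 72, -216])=-160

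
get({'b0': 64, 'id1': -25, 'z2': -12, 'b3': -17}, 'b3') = -17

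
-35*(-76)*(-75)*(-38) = 7581000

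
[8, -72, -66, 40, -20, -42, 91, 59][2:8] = [-66, 40, -20, -42, 91, 59]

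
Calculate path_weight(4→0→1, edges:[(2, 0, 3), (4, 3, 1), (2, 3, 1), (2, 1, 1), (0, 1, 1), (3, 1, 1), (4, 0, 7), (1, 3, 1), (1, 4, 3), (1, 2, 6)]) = w(4→0)=7 + w(0→1)=1
= 8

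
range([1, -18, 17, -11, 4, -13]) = 35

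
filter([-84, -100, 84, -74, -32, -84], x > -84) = [84, -74, -32]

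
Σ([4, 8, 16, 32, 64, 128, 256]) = 4 + 8 + 16 + 32 + 64 + 128 + 256
= 508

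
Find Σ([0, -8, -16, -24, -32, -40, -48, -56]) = -224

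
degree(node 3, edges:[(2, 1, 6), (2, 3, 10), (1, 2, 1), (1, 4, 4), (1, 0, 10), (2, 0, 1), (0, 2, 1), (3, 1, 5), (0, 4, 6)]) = incident: (2,3), (3,1)
= 2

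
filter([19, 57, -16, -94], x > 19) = keep x where x > 19: 19✗, 57✓, -16✗, -94✗
= [57]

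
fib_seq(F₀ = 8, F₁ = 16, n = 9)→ [8, 16, 24, 40, 64, 104, 168, 272, 440]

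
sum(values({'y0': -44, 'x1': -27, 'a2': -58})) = (-44) + (-27) + (-58)
= -129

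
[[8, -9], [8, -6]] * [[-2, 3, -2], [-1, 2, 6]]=[[-7, 6, -70], [-10, 12, -52]]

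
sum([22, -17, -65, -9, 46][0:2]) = slice → [22, -17]
22 + (-17)
= 5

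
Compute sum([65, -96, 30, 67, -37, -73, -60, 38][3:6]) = -43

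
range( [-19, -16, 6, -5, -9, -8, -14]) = 25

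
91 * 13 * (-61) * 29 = -2092727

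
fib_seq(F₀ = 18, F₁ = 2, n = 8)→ F_2 = F_1 + F_0 = 20
F_3 = F_2 + F_1 = 22
F_4 = F_3 + F_2 = 42
...
= [18, 2, 20, 22, 42, 64, 106, 170]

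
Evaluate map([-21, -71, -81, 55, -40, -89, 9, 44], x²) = [441, 5041, 6561, 3025, 1600, 7921, 81, 1936]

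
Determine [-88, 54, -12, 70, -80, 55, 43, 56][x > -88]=[54, -12, 70, -80, 55, 43, 56]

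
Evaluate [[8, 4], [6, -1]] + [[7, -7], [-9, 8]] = [[15, -3], [-3, 7]]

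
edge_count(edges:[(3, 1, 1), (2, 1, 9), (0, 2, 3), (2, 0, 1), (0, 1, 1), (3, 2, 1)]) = 6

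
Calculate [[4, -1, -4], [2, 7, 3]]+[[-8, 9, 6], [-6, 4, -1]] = [[-4, 8, 2], [-4, 11, 2]]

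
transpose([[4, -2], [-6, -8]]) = [[4, -6], [-2, -8]]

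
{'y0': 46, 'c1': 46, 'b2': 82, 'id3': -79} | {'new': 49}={'y0': 46, 'c1': 46, 'b2': 82, 'id3': -79, 'new': 49}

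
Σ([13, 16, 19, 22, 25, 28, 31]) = 13 + 16 + 19 + 22 + 25 + 28 + 31
= 154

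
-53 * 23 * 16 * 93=-1813872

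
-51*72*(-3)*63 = 694008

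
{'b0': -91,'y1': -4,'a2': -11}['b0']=-91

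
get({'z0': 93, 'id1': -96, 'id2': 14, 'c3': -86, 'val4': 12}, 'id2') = 14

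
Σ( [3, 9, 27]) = 39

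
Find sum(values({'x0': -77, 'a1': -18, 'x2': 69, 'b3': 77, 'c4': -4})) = (-77) + (-18) + 69 + 77 + (-4)
= 47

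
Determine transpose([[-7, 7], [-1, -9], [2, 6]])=[[-7, -1, 2], [7, -9, 6]]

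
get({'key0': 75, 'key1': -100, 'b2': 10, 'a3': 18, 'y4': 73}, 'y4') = 73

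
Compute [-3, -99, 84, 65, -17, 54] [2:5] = [84, 65, -17]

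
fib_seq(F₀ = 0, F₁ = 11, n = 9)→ [0, 11, 11, 22, 33, 55, 88, 143, 231]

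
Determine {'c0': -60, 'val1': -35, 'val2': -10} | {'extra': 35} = {'c0': -60, 'val1': -35, 'val2': -10, 'extra': 35}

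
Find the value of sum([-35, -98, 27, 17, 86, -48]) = (-35) + (-98) + 27 + 17 + 86 + (-48)
= -51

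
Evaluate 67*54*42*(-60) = -9117360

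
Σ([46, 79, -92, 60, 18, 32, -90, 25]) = 78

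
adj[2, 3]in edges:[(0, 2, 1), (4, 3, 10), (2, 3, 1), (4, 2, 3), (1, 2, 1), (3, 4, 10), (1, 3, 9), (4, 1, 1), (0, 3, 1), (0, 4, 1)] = 1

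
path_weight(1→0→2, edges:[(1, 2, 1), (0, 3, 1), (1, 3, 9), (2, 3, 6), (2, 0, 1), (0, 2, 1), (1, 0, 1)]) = 2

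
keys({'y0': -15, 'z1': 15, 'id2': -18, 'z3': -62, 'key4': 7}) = ['y0', 'z1', 'id2', 'z3', 'key4']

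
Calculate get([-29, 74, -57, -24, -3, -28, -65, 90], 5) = -28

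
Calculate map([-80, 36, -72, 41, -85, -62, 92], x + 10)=-80+10=-70, 36+10=46, -72+10=-62, 41+10=51, -85+10=-75, -62+10=-52, 92+10=102
= [-70, 46, -62, 51, -75, -52, 102]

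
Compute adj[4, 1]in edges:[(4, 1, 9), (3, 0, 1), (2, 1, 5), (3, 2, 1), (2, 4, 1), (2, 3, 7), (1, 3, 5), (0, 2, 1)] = 9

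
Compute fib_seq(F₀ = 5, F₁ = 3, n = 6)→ F_2 = F_1 + F_0 = 8
F_3 = F_2 + F_1 = 11
F_4 = F_3 + F_2 = 19
...
= [5, 3, 8, 11, 19, 30]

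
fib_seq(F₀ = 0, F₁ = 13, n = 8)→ F_2 = F_1 + F_0 = 13
F_3 = F_2 + F_1 = 26
F_4 = F_3 + F_2 = 39
...
= [0, 13, 13, 26, 39, 65, 104, 169]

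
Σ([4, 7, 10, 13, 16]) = 50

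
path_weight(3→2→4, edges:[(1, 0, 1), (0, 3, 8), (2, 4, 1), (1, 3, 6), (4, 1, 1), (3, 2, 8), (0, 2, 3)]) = w(3→2)=8 + w(2→4)=1
= 9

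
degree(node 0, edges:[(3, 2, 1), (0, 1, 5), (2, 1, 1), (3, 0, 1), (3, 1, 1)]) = incident: (0,1), (3,0)
= 2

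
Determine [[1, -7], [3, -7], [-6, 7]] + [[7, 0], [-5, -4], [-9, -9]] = [[8, -7], [-2, -11], [-15, -2]]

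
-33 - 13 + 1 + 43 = -2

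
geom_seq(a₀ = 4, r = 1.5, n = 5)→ [4.0, 6.0, 9.0, 13.5, 20.25]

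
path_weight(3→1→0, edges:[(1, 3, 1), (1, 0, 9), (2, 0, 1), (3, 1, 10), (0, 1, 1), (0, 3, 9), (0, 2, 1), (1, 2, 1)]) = w(3→1)=10 + w(1→0)=9
= 19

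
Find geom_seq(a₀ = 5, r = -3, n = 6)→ [5, -15, 45, -135, 405, -1215]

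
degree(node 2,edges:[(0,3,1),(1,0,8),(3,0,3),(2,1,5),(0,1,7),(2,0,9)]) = 2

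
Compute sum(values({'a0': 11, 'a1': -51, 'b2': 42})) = 11 + (-51) + 42
= 2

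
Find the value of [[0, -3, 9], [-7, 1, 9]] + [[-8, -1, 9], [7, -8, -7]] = [[-8, -4, 18], [0, -7, 2]]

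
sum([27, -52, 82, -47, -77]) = 27 + (-52) + 82 + (-47) + (-77)
= -67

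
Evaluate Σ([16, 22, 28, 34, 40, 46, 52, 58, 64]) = 360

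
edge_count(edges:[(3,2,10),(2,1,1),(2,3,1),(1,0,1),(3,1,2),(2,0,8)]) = 6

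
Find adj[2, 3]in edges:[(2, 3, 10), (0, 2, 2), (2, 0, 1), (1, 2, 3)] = 10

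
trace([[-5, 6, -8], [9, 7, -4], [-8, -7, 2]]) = 4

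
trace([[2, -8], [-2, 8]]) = diagonal: 2 + 8
= 10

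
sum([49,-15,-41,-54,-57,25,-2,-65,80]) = 49 + (-15) + (-41) + (-54) + (-57) + 25 + (-2) + (-65) + 80
= -80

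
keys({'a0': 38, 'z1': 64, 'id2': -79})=['a0', 'z1', 'id2']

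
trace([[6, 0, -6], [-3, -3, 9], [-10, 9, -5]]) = -2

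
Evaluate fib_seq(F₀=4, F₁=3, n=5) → F_2 = F_1 + F_0 = 7
F_3 = F_2 + F_1 = 10
F_4 = F_3 + F_2 = 17
= [4, 3, 7, 10, 17]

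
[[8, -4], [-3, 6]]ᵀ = [[8, -3], [-4, 6]]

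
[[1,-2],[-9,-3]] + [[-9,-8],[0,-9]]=[[-8, -10], [-9, -12]]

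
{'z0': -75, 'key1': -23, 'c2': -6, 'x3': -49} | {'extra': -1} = {'z0': -75, 'key1': -23, 'c2': -6, 'x3': -49, 'extra': -1}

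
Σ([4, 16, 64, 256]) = 340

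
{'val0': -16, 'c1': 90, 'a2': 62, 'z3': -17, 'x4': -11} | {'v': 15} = {'val0': -16, 'c1': 90, 'a2': 62, 'z3': -17, 'x4': -11, 'v': 15}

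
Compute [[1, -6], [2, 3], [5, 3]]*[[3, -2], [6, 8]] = [[-33, -50], [24, 20], [33, 14]]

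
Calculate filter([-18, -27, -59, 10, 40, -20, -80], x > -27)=keep x where x > -27: -18✓, -27✗, -59✗, 10✓, 40✓, -20✓, -80✗
= [-18, 10, 40, -20]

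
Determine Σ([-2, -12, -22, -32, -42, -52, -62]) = -224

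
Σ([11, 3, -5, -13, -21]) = -25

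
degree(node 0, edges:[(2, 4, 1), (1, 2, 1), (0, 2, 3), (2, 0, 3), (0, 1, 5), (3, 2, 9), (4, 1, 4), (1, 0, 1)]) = 4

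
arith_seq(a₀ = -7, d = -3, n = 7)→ a_0 = -7 + 0*-3 = -7
a_1 = -7 + 1*-3 = -10
a_2 = -7 + 2*-3 = -13
...
= [-7, -10, -13, -16, -19, -22, -25]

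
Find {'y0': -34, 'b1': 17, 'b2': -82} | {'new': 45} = {'y0': -34, 'b1': 17, 'b2': -82, 'new': 45}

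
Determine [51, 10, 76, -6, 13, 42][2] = 76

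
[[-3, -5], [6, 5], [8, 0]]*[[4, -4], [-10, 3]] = [[38, -3], [-26, -9], [32, -32]]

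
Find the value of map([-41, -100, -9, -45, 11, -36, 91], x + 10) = -41+10=-31, -100+10=-90, -9+10=1, -45+10=-35, 11+10=21, -36+10=-26, 91+10=101
= [-31, -90, 1, -35, 21, -26, 101]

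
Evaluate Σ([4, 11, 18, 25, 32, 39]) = 4 + 11 + 18 + 25 + 32 + 39
= 129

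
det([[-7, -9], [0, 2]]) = (-7)*(2) - (-9)*(0)
= -14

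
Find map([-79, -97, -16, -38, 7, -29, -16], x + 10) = -79+10=-69, -97+10=-87, -16+10=-6, -38+10=-28, 7+10=17, -29+10=-19, -16+10=-6
= [-69, -87, -6, -28, 17, -19, -6]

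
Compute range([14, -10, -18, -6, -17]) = 32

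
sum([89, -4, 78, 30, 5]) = 89 + (-4) + 78 + 30 + 5
= 198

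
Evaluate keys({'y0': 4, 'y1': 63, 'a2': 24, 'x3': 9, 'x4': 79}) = ['y0', 'y1', 'a2', 'x3', 'x4']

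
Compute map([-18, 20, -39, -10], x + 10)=-18+10=-8, 20+10=30, -39+10=-29, -10+10=0
= [-8, 30, -29, 0]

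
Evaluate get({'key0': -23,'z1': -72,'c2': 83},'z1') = -72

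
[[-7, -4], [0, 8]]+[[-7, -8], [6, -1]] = [[-14, -12], [6, 7]]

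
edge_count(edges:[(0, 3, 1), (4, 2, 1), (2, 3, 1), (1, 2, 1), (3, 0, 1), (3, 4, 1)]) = 6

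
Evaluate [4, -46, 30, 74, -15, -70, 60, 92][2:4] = [30, 74]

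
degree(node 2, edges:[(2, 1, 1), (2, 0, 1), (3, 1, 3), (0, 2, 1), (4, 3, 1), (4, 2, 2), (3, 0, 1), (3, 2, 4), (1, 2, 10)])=incident: (2,1), (2,0), (0,2), (4,2), (3,2), (1,2)
= 6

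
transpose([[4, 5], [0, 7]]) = [[4, 0], [5, 7]]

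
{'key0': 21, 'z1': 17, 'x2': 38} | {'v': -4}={'key0': 21, 'z1': 17, 'x2': 38, 'v': -4}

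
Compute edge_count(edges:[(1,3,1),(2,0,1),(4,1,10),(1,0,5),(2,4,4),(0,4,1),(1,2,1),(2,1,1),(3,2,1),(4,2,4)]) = 10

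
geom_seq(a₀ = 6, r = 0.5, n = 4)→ [6.0, 3.0, 1.5, 0.75]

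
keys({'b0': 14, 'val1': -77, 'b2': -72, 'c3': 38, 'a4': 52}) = ['b0', 'val1', 'b2', 'c3', 'a4']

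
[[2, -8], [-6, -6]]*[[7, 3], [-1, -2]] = C[0][0] = (2)*(7) + (-8)*(-1) = 22
C[0][1] = (2)*(3) + (-8)*(-2) = 22
C[1][0] = (-6)*(7) + (-6)*(-1) = -36
C[1][1] = (-6)*(3) + (-6)*(-2) = -6
= [[22, 22], [-36, -6]]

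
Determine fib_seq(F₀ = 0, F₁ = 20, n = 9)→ [0, 20, 20, 40, 60, 100, 160, 260, 420]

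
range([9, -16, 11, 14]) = 30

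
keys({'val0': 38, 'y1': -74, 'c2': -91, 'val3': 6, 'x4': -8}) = ['val0', 'y1', 'c2', 'val3', 'x4']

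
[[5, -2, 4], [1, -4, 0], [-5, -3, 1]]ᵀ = [[5, 1, -5], [-2, -4, -3], [4, 0, 1]]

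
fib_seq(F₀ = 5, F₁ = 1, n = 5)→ F_2 = F_1 + F_0 = 6
F_3 = F_2 + F_1 = 7
F_4 = F_3 + F_2 = 13
= [5, 1, 6, 7, 13]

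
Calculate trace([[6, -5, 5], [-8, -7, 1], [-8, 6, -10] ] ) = diagonal: 6 + (-7) + (-10)
= -11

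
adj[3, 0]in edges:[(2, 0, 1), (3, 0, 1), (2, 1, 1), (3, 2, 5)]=1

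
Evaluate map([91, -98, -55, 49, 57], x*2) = 91*2=182, -98*2=-196, -55*2=-110, 49*2=98, 57*2=114
= [182, -196, -110, 98, 114]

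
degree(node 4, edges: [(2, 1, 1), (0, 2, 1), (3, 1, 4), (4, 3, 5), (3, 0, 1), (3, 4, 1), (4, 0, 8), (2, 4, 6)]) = incident: (4,3), (3,4), (4,0), (2,4)
= 4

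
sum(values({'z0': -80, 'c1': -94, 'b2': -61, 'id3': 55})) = -180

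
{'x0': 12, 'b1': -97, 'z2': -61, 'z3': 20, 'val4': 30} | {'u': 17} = {'x0': 12, 'b1': -97, 'z2': -61, 'z3': 20, 'val4': 30, 'u': 17}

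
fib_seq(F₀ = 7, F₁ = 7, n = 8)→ [7, 7, 14, 21, 35, 56, 91, 147]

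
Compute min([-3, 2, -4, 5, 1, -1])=-4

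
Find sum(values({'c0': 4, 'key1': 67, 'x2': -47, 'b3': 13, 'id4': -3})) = 34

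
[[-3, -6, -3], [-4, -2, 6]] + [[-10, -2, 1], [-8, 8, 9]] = [[-13, -8, -2], [-12, 6, 15]]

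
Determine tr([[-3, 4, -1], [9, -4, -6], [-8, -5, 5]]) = diagonal: (-3) + (-4) + 5
= -2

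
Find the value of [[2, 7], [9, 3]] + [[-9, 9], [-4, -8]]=[[-7, 16], [5, -5]]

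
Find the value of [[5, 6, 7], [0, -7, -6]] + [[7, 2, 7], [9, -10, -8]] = [[12, 8, 14], [9, -17, -14]]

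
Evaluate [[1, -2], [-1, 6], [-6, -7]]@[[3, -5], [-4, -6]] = [[11, 7], [-27, -31], [10, 72]]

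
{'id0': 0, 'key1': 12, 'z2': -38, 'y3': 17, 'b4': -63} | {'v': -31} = {'id0': 0, 'key1': 12, 'z2': -38, 'y3': 17, 'b4': -63, 'v': -31}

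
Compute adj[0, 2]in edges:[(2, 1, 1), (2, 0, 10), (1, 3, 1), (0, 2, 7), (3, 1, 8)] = 7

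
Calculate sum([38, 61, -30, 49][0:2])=99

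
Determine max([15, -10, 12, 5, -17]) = 15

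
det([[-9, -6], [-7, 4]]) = (-9)*(4) - (-6)*(-7)
= -78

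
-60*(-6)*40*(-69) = -993600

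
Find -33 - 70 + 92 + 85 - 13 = 61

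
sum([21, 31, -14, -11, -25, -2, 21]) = 21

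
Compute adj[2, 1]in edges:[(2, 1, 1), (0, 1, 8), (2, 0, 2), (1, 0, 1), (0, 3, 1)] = 1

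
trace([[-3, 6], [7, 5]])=diagonal: (-3) + 5
= 2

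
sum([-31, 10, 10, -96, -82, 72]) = (-31) + 10 + 10 + (-96) + (-82) + 72
= -117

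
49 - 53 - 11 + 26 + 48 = 59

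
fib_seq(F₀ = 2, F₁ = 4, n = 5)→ F_2 = F_1 + F_0 = 6
F_3 = F_2 + F_1 = 10
F_4 = F_3 + F_2 = 16
= [2, 4, 6, 10, 16]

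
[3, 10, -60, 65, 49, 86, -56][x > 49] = keep x where x > 49: 3✗, 10✗, -60✗, 65✓, 49✗, 86✓, -56✗
= [65, 86]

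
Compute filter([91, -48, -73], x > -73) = keep x where x > -73: 91✓, -48✓, -73✗
= [91, -48]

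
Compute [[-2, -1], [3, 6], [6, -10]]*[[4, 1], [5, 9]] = C[0][0] = (-2)*(4) + (-1)*(5) = -13
C[0][1] = (-2)*(1) + (-1)*(9) = -11
C[1][0] = (3)*(4) + (6)*(5) = 42
C[1][1] = (3)*(1) + (6)*(9) = 57
C[2][0] = (6)*(4) + (-10)*(5) = -26
C[2][1] = (6)*(1) + (-10)*(9) = -84
= [[-13, -11], [42, 57], [-26, -84]]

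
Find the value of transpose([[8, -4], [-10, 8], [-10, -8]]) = [[8, -10, -10], [-4, 8, -8]]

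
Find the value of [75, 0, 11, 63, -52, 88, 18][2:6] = [11, 63, -52, 88]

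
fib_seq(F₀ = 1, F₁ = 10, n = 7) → F_2 = F_1 + F_0 = 11
F_3 = F_2 + F_1 = 21
F_4 = F_3 + F_2 = 32
...
= [1, 10, 11, 21, 32, 53, 85]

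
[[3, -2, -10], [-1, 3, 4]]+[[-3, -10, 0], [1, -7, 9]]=[[0, -12, -10], [0, -4, 13]]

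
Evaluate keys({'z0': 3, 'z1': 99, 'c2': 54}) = ['z0', 'z1', 'c2']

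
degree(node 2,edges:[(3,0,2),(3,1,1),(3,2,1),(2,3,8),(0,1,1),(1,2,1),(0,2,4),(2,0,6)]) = incident: (3,2), (2,3), (1,2), (0,2), (2,0)
= 5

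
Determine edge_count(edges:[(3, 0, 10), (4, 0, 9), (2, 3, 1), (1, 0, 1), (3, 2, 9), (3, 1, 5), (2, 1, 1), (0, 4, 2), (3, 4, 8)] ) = 9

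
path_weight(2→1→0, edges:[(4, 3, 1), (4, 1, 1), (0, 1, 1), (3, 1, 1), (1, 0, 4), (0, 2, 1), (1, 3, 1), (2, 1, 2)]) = 6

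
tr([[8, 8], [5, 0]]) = diagonal: 8 + 0
= 8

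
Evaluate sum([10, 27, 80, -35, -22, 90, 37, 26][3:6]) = slice → [-35, -22, 90]
(-35) + (-22) + 90
= 33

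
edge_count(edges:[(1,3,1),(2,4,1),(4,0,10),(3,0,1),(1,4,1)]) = 5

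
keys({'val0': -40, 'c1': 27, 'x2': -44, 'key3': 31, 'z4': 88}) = ['val0', 'c1', 'x2', 'key3', 'z4']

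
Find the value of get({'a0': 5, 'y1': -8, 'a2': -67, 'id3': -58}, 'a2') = -67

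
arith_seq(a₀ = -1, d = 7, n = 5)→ [-1, 6, 13, 20, 27]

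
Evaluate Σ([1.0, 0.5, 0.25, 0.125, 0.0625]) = 1.0 + 0.5 + 0.25 + 0.125 + 0.0625
= 1.9375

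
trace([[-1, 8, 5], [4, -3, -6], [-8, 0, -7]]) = -11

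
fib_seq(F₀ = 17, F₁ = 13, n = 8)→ [17, 13, 30, 43, 73, 116, 189, 305]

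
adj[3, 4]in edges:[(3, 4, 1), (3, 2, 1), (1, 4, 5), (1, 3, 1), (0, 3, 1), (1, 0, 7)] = 1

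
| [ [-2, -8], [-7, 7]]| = (-2)*(7) - (-8)*(-7)
= -70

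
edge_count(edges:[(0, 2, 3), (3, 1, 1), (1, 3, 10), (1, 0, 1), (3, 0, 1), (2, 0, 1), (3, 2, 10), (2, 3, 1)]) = 8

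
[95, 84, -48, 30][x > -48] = keep x where x > -48: 95✓, 84✓, -48✗, 30✓
= [95, 84, 30]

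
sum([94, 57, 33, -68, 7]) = 94 + 57 + 33 + (-68) + 7
= 123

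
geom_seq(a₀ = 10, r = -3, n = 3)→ a_0 = 10*(-3)^0 = 10
a_1 = 10*(-3)^1 = -30
a_2 = 10*(-3)^2 = 90
= [10, -30, 90]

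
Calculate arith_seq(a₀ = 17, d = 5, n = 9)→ [17, 22, 27, 32, 37, 42, 47, 52, 57]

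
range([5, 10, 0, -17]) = 27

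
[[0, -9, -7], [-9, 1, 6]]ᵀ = [[0, -9], [-9, 1], [-7, 6]]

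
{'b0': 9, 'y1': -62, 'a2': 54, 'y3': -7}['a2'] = 54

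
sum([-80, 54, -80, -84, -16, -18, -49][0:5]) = -206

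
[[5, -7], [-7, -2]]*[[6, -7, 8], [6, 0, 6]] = [[-12, -35, -2], [-54, 49, -68]]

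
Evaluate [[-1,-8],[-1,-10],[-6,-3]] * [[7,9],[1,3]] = [[-15, -33], [-17, -39], [-45, -63]]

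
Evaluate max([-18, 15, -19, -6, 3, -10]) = 15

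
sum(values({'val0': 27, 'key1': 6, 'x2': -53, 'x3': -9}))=-29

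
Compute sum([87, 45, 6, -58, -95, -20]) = 87 + 45 + 6 + (-58) + (-95) + (-20)
= -35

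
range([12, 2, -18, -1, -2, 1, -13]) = 30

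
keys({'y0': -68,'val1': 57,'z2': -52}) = ['y0', 'val1', 'z2']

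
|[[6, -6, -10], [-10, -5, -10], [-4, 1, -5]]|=570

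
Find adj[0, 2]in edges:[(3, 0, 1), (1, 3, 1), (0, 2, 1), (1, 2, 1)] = 1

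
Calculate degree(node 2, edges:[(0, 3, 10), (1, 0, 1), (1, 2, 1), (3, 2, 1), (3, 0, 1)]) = 2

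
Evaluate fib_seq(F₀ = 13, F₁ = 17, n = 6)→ F_2 = F_1 + F_0 = 30
F_3 = F_2 + F_1 = 47
F_4 = F_3 + F_2 = 77
...
= [13, 17, 30, 47, 77, 124]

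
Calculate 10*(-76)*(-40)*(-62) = -1884800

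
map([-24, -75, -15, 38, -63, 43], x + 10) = [-14, -65, -5, 48, -53, 53]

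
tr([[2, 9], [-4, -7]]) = diagonal: 2 + (-7)
= -5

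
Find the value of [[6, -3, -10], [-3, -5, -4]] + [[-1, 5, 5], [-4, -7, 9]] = [[5, 2, -5], [-7, -12, 5]]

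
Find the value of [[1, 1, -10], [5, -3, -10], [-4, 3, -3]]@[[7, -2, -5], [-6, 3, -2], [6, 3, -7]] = C[0][0] = (1)*(7) + (1)*(-6) + (-10)*(6) = -59
C[0][1] = (1)*(-2) + (1)*(3) + (-10)*(3) = -29
C[0][2] = (1)*(-5) + (1)*(-2) + (-10)*(-7) = 63
C[1][0] = (5)*(7) + (-3)*(-6) + (-10)*(6) = -7
C[1][1] = (5)*(-2) + (-3)*(3) + (-10)*(3) = -49
C[1][2] = (5)*(-5) + (-3)*(-2) + (-10)*(-7) = 51
... (3 more cells)
= [[-59, -29, 63], [-7, -49, 51], [-64, 8, 35]]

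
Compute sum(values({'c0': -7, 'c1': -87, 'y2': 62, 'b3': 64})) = (-7) + (-87) + 62 + 64
= 32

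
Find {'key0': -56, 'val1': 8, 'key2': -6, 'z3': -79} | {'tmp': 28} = {'key0': -56, 'val1': 8, 'key2': -6, 'z3': -79, 'tmp': 28}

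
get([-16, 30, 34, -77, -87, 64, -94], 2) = 34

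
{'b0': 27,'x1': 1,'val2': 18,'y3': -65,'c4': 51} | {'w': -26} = {'b0': 27, 'x1': 1, 'val2': 18, 'y3': -65, 'c4': 51, 'w': -26}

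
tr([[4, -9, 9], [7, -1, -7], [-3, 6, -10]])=-7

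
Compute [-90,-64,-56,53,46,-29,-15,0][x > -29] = keep x where x > -29: -90✗, -64✗, -56✗, 53✓, 46✓, -29✗, -15✓, 0✓
= [53, 46, -15, 0]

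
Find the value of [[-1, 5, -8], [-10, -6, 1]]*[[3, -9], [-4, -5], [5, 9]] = C[0][0] = (-1)*(3) + (5)*(-4) + (-8)*(5) = -63
C[0][1] = (-1)*(-9) + (5)*(-5) + (-8)*(9) = -88
C[1][0] = (-10)*(3) + (-6)*(-4) + (1)*(5) = -1
C[1][1] = (-10)*(-9) + (-6)*(-5) + (1)*(9) = 129
= [[-63, -88], [-1, 129]]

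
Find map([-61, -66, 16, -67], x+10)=[-51, -56, 26, -57]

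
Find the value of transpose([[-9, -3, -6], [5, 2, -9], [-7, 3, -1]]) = [[-9, 5, -7], [-3, 2, 3], [-6, -9, -1]]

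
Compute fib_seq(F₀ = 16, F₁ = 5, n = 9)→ F_2 = F_1 + F_0 = 21
F_3 = F_2 + F_1 = 26
F_4 = F_3 + F_2 = 47
...
= [16, 5, 21, 26, 47, 73, 120, 193, 313]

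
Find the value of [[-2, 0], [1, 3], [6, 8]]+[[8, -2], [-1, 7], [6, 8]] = [[6, -2], [0, 10], [12, 16]]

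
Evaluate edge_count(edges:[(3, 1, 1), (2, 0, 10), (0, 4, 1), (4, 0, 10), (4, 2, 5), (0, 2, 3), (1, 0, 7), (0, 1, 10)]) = 8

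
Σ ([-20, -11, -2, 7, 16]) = (-20) + (-11) + (-2) + 7 + 16
= -10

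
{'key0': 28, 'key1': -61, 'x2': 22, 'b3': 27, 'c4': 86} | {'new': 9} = {'key0': 28, 'key1': -61, 'x2': 22, 'b3': 27, 'c4': 86, 'new': 9}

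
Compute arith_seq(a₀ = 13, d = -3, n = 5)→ [13, 10, 7, 4, 1]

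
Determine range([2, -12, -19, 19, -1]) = 38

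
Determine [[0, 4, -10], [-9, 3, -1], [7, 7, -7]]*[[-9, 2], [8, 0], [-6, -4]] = [[92, 40], [111, -14], [35, 42]]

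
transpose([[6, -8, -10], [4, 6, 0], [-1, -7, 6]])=[[6, 4, -1], [-8, 6, -7], [-10, 0, 6]]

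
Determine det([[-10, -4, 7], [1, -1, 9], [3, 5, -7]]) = 300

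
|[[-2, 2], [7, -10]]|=(-2)*(-10) - (2)*(7)
= 6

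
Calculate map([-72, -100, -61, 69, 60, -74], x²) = [5184, 10000, 3721, 4761, 3600, 5476]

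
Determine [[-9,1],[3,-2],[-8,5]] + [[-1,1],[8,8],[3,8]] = [[-10, 2], [11, 6], [-5, 13]]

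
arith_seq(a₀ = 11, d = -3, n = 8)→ [11, 8, 5, 2, -1, -4, -7, -10]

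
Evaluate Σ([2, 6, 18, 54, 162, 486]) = 728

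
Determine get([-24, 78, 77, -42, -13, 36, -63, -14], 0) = -24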